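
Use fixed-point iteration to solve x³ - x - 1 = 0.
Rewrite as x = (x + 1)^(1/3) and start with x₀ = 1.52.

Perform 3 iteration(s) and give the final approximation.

Equation: x³ - x - 1 = 0
Fixed-point form: x = (x + 1)^(1/3)
x₀ = 1.52

x_1 = g(1.520000) = 1.360818
x_2 = g(1.360818) = 1.331540
x_3 = g(1.331540) = 1.326013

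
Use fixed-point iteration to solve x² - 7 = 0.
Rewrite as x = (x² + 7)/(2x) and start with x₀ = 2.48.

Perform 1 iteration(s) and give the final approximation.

Equation: x² - 7 = 0
Fixed-point form: x = (x² + 7)/(2x)
x₀ = 2.48

x_1 = g(2.480000) = 2.651290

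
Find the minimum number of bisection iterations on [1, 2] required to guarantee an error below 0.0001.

We need (b-a)/2^n ≤ 0.0001
(2 - 1)/2^n ≤ 0.0001
1/2^n ≤ 0.0001
2^n ≥ 10000
n ≥ log₂(10000) = 13.29
n ≥ 14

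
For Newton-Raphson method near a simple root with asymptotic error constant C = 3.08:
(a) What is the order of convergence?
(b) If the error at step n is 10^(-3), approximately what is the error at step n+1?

(a) Newton-Raphson has quadratic (order 2) convergence near simple roots.
    This means |e_{n+1}| ≈ C|e_n|².

(b) With |e_n| = 10^(-3) and C = 3.08:
    |e_{n+1}| ≈ 3.08 × (10^(-3))² = 3.08 × 10^(-6)

(a) 2 (quadratic); (b) |e_{n+1}| ≈ 3.080e-06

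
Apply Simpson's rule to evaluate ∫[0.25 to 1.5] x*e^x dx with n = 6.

f(x) = x*e^x
a = 0.25, b = 1.5, n = 6
h = (b - a)/n = 0.208333

Simpson's rule: (h/3)[f(x₀) + 4f(x₁) + 2f(x₂) + ... + f(xₙ)]

x_0 = 0.2500, f(x_0) = 0.321006, coefficient = 1
x_1 = 0.4583, f(x_1) = 0.724825, coefficient = 4
x_2 = 0.6667, f(x_2) = 1.298489, coefficient = 2
x_3 = 0.8750, f(x_3) = 2.099016, coefficient = 4
x_4 = 1.0833, f(x_4) = 3.200721, coefficient = 2
x_5 = 1.2917, f(x_5) = 4.700176, coefficient = 4
x_6 = 1.5000, f(x_6) = 6.722534, coefficient = 1

I ≈ (0.208333/3) × 46.138029 = 3.204030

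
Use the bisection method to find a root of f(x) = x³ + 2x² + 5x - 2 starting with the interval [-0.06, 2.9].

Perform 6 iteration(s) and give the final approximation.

f(x) = x³ + 2x² + 5x - 2
Initial interval: [-0.06, 2.9]

Iteration 1:
  c_1 = (-0.060000 + 2.900000)/2 = 1.420000
  f(c_1) = f(1.420000) = 11.996088
  f(a) × f(c) < 0, new interval: [-0.060000, 1.420000]
Iteration 2:
  c_2 = (-0.060000 + 1.420000)/2 = 0.680000
  f(c_2) = f(0.680000) = 2.639232
  f(a) × f(c) < 0, new interval: [-0.060000, 0.680000]
Iteration 3:
  c_3 = (-0.060000 + 0.680000)/2 = 0.310000
  f(c_3) = f(0.310000) = -0.228009
  f(a) × f(c) ≥ 0, new interval: [0.310000, 0.680000]
Iteration 4:
  c_4 = (0.310000 + 0.680000)/2 = 0.495000
  f(c_4) = f(0.495000) = 1.086337
  f(a) × f(c) < 0, new interval: [0.310000, 0.495000]
Iteration 5:
  c_5 = (0.310000 + 0.495000)/2 = 0.402500
  f(c_5) = f(0.402500) = 0.401720
  f(a) × f(c) < 0, new interval: [0.310000, 0.402500]
Iteration 6:
  c_6 = (0.310000 + 0.402500)/2 = 0.356250
  f(c_6) = f(0.356250) = 0.080291
  f(a) × f(c) < 0, new interval: [0.310000, 0.356250]

After 6 iteration(s), the approximation is c_6 = 0.356250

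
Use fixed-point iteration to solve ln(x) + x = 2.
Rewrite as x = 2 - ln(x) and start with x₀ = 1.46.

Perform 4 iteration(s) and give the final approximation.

Equation: ln(x) + x = 2
Fixed-point form: x = 2 - ln(x)
x₀ = 1.46

x_1 = g(1.460000) = 1.621564
x_2 = g(1.621564) = 1.516609
x_3 = g(1.516609) = 1.583523
x_4 = g(1.583523) = 1.540348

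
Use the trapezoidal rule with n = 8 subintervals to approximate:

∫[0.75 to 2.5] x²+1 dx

f(x) = x²+1
a = 0.75, b = 2.5, n = 8
h = (b - a)/n = 0.218750

Trapezoidal rule: (h/2)[f(x₀) + 2f(x₁) + 2f(x₂) + ... + f(xₙ)]

x_0 = 0.7500, f(x_0) = 1.562500, coefficient = 1
x_1 = 0.9688, f(x_1) = 1.938477, coefficient = 2
x_2 = 1.1875, f(x_2) = 2.410156, coefficient = 2
x_3 = 1.4062, f(x_3) = 2.977539, coefficient = 2
x_4 = 1.6250, f(x_4) = 3.640625, coefficient = 2
x_5 = 1.8438, f(x_5) = 4.399414, coefficient = 2
x_6 = 2.0625, f(x_6) = 5.253906, coefficient = 2
x_7 = 2.2812, f(x_7) = 6.204102, coefficient = 2
x_8 = 2.5000, f(x_8) = 7.250000, coefficient = 1

I ≈ (0.218750/2) × 62.460938 = 6.831665
Exact value: 6.817708
Error: 0.013957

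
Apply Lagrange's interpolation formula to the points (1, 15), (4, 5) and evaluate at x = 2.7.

Lagrange interpolation formula:
P(x) = Σ yᵢ × Lᵢ(x)
where Lᵢ(x) = Π_{j≠i} (x - xⱼ)/(xᵢ - xⱼ)

L_0(2.7) = (2.7 - 4)/(1 - 4) = 0.433333
L_1(2.7) = (2.7 - 1)/(4 - 1) = 0.566667

P(2.7) = 15×L_0(2.7) + 5×L_1(2.7)
P(2.7) = 9.333333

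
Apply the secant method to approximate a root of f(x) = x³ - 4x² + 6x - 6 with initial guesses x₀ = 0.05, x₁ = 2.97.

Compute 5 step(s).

f(x) = x³ - 4x² + 6x - 6
x₀ = 0.05, x₁ = 2.97

Secant formula: x_{n+1} = x_n - f(x_n)(x_n - x_{n-1})/(f(x_n) - f(x_{n-1}))

Iteration 1:
  f(0.050000) = -5.709875
  f(2.970000) = 2.734473
  x_2 = 2.970000 - 2.734473×(2.970000 - 0.050000)/(2.734473 - (-5.709875))
       = 2.024437
Iteration 2:
  f(2.970000) = 2.734473
  f(2.024437) = -1.949917
  x_3 = 2.024437 - (-1.949917)×(2.024437 - 2.970000)/(-1.949917 - 2.734473)
       = 2.418036
Iteration 3:
  f(2.024437) = -1.949917
  f(2.418036) = -0.741368
  x_4 = 2.418036 - (-0.741368)×(2.418036 - 2.024437)/(-0.741368 - (-1.949917))
       = 2.659483
Iteration 4:
  f(2.418036) = -0.741368
  f(2.659483) = 0.475624
  x_5 = 2.659483 - 0.475624×(2.659483 - 2.418036)/(0.475624 - (-0.741368))
       = 2.565121
Iteration 5:
  f(2.659483) = 0.475624
  f(2.565121) = -0.050557
  x_6 = 2.565121 - (-0.050557)×(2.565121 - 2.659483)/(-0.050557 - 0.475624)
       = 2.574188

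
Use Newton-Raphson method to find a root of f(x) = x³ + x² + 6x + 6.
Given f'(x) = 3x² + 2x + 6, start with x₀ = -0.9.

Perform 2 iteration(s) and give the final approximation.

f(x) = x³ + x² + 6x + 6
f'(x) = 3x² + 2x + 6
x₀ = -0.9

Newton-Raphson formula: x_{n+1} = x_n - f(x_n)/f'(x_n)

Iteration 1:
  f(-0.900000) = 0.681000
  f'(-0.900000) = 6.630000
  x_1 = -0.900000 - 0.681000/6.630000 = -1.002715
Iteration 2:
  f(-1.002715) = -0.019019
  f'(-1.002715) = 7.010882
  x_2 = -1.002715 - (-0.019019)/7.010882 = -1.000002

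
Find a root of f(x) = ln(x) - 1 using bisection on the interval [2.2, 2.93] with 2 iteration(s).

f(x) = ln(x) - 1
Initial interval: [2.2, 2.93]

Iteration 1:
  c_1 = (2.200000 + 2.930000)/2 = 2.565000
  f(c_1) = f(2.565000) = -0.058042
  f(a) × f(c) ≥ 0, new interval: [2.565000, 2.930000]
Iteration 2:
  c_2 = (2.565000 + 2.930000)/2 = 2.747500
  f(c_2) = f(2.747500) = 0.010691
  f(a) × f(c) < 0, new interval: [2.565000, 2.747500]

After 2 iteration(s), the approximation is c_2 = 2.747500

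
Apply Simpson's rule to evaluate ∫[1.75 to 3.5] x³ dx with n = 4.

f(x) = x³
a = 1.75, b = 3.5, n = 4
h = (b - a)/n = 0.437500

Simpson's rule: (h/3)[f(x₀) + 4f(x₁) + 2f(x₂) + ... + f(xₙ)]

x_0 = 1.7500, f(x_0) = 5.359375, coefficient = 1
x_1 = 2.1875, f(x_1) = 10.467529, coefficient = 4
x_2 = 2.6250, f(x_2) = 18.087891, coefficient = 2
x_3 = 3.0625, f(x_3) = 28.722900, coefficient = 4
x_4 = 3.5000, f(x_4) = 42.875000, coefficient = 1

I ≈ (0.437500/3) × 241.171875 = 35.170898
Exact value: 35.170898
Error: 0.000000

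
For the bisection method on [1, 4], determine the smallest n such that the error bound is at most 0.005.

We need (b-a)/2^n ≤ 0.005
(4 - 1)/2^n ≤ 0.005
3/2^n ≤ 0.005
2^n ≥ 600
n ≥ log₂(600) = 9.23
n ≥ 10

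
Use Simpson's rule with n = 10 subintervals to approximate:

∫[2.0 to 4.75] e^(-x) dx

f(x) = e^(-x)
a = 2.0, b = 4.75, n = 10
h = (b - a)/n = 0.275000

Simpson's rule: (h/3)[f(x₀) + 4f(x₁) + 2f(x₂) + ... + f(xₙ)]

x_0 = 2.0000, f(x_0) = 0.135335, coefficient = 1
x_1 = 2.2750, f(x_1) = 0.102797, coefficient = 4
x_2 = 2.5500, f(x_2) = 0.078082, coefficient = 2
x_3 = 2.8250, f(x_3) = 0.059309, coefficient = 4
x_4 = 3.1000, f(x_4) = 0.045049, coefficient = 2
x_5 = 3.3750, f(x_5) = 0.034218, coefficient = 4
x_6 = 3.6500, f(x_6) = 0.025991, coefficient = 2
x_7 = 3.9250, f(x_7) = 0.019742, coefficient = 4
x_8 = 4.2000, f(x_8) = 0.014996, coefficient = 2
x_9 = 4.4750, f(x_9) = 0.011390, coefficient = 4
x_10 = 4.7500, f(x_10) = 0.008652, coefficient = 1

I ≈ (0.275000/3) × 1.382046 = 0.126688
Exact value: 0.126684
Error: 0.000004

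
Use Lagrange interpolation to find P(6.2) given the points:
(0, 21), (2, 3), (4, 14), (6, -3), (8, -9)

Lagrange interpolation formula:
P(x) = Σ yᵢ × Lᵢ(x)
where Lᵢ(x) = Π_{j≠i} (x - xⱼ)/(xᵢ - xⱼ)

L_0(6.2) = (6.2 - 2)/(0 - 2) × (6.2 - 4)/(0 - 4) × (6.2 - 6)/(0 - 6) × (6.2 - 8)/(0 - 8) = -0.008663
L_1(6.2) = (6.2 - 0)/(2 - 0) × (6.2 - 4)/(2 - 4) × (6.2 - 6)/(2 - 6) × (6.2 - 8)/(2 - 8) = 0.051150
L_2(6.2) = (6.2 - 0)/(4 - 0) × (6.2 - 2)/(4 - 2) × (6.2 - 6)/(4 - 6) × (6.2 - 8)/(4 - 8) = -0.146475
L_3(6.2) = (6.2 - 0)/(6 - 0) × (6.2 - 2)/(6 - 2) × (6.2 - 4)/(6 - 4) × (6.2 - 8)/(6 - 8) = 1.074150
L_4(6.2) = (6.2 - 0)/(8 - 0) × (6.2 - 2)/(8 - 2) × (6.2 - 4)/(8 - 4) × (6.2 - 6)/(8 - 6) = 0.029838

P(6.2) = 21×L_0(6.2) + 3×L_1(6.2) + 14×L_2(6.2) + (-3)×L_3(6.2) + (-9)×L_4(6.2)
P(6.2) = -5.570100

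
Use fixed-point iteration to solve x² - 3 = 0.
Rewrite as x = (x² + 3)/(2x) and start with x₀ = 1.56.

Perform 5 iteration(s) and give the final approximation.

Equation: x² - 3 = 0
Fixed-point form: x = (x² + 3)/(2x)
x₀ = 1.56

x_1 = g(1.560000) = 1.741538
x_2 = g(1.741538) = 1.732077
x_3 = g(1.732077) = 1.732051
x_4 = g(1.732051) = 1.732051
x_5 = g(1.732051) = 1.732051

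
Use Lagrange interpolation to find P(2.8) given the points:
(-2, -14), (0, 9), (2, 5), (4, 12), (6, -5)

Lagrange interpolation formula:
P(x) = Σ yᵢ × Lᵢ(x)
where Lᵢ(x) = Π_{j≠i} (x - xⱼ)/(xᵢ - xⱼ)

L_0(2.8) = (2.8 - 0)/(-2 - 0) × (2.8 - 2)/(-2 - 2) × (2.8 - 4)/(-2 - 4) × (2.8 - 6)/(-2 - 6) = 0.022400
L_1(2.8) = (2.8 - (-2))/(0 - (-2)) × (2.8 - 2)/(0 - 2) × (2.8 - 4)/(0 - 4) × (2.8 - 6)/(0 - 6) = -0.153600
L_2(2.8) = (2.8 - (-2))/(2 - (-2)) × (2.8 - 0)/(2 - 0) × (2.8 - 4)/(2 - 4) × (2.8 - 6)/(2 - 6) = 0.806400
L_3(2.8) = (2.8 - (-2))/(4 - (-2)) × (2.8 - 0)/(4 - 0) × (2.8 - 2)/(4 - 2) × (2.8 - 6)/(4 - 6) = 0.358400
L_4(2.8) = (2.8 - (-2))/(6 - (-2)) × (2.8 - 0)/(6 - 0) × (2.8 - 2)/(6 - 2) × (2.8 - 4)/(6 - 4) = -0.033600

P(2.8) = (-14)×L_0(2.8) + 9×L_1(2.8) + 5×L_2(2.8) + 12×L_3(2.8) + (-5)×L_4(2.8)
P(2.8) = 6.804800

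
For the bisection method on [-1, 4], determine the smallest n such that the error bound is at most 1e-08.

We need (b-a)/2^n ≤ 1e-08
(4 - (-1))/2^n ≤ 1e-08
5/2^n ≤ 1e-08
2^n ≥ 500000000
n ≥ log₂(500000000) = 28.90
n ≥ 29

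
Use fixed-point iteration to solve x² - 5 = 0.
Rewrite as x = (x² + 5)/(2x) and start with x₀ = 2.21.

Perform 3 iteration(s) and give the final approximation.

Equation: x² - 5 = 0
Fixed-point form: x = (x² + 5)/(2x)
x₀ = 2.21

x_1 = g(2.210000) = 2.236222
x_2 = g(2.236222) = 2.236068
x_3 = g(2.236068) = 2.236068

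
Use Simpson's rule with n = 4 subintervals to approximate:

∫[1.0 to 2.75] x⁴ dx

f(x) = x⁴
a = 1.0, b = 2.75, n = 4
h = (b - a)/n = 0.437500

Simpson's rule: (h/3)[f(x₀) + 4f(x₁) + 2f(x₂) + ... + f(xₙ)]

x_0 = 1.0000, f(x_0) = 1.000000, coefficient = 1
x_1 = 1.4375, f(x_1) = 4.270035, coefficient = 4
x_2 = 1.8750, f(x_2) = 12.359619, coefficient = 2
x_3 = 2.3125, f(x_3) = 28.597427, coefficient = 4
x_4 = 2.7500, f(x_4) = 57.191406, coefficient = 1

I ≈ (0.437500/3) × 214.380493 = 31.263822
Exact value: 31.255273
Error: 0.008548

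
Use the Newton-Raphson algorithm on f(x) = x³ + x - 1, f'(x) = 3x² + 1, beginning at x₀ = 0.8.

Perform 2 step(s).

f(x) = x³ + x - 1
f'(x) = 3x² + 1
x₀ = 0.8

Newton-Raphson formula: x_{n+1} = x_n - f(x_n)/f'(x_n)

Iteration 1:
  f(0.800000) = 0.312000
  f'(0.800000) = 2.920000
  x_1 = 0.800000 - 0.312000/2.920000 = 0.693151
Iteration 2:
  f(0.693151) = 0.026180
  f'(0.693151) = 2.441374
  x_2 = 0.693151 - 0.026180/2.441374 = 0.682427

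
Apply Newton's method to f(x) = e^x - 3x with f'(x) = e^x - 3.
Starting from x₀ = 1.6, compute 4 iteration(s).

f(x) = e^x - 3x
f'(x) = e^x - 3
x₀ = 1.6

Newton-Raphson formula: x_{n+1} = x_n - f(x_n)/f'(x_n)

Iteration 1:
  f(1.600000) = 0.153032
  f'(1.600000) = 1.953032
  x_1 = 1.600000 - 0.153032/1.953032 = 1.521644
Iteration 2:
  f(1.521644) = 0.014816
  f'(1.521644) = 1.579747
  x_2 = 1.521644 - 0.014816/1.579747 = 1.512265
Iteration 3:
  f(1.512265) = 0.000201
  f'(1.512265) = 1.536996
  x_3 = 1.512265 - 0.000201/1.536996 = 1.512135
Iteration 4:
  f(1.512135) = 0.000000
  f'(1.512135) = 1.536404
  x_4 = 1.512135 - 0.000000/1.536404 = 1.512135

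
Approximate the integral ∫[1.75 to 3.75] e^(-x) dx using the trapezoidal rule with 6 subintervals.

f(x) = e^(-x)
a = 1.75, b = 3.75, n = 6
h = (b - a)/n = 0.333333

Trapezoidal rule: (h/2)[f(x₀) + 2f(x₁) + 2f(x₂) + ... + f(xₙ)]

x_0 = 1.7500, f(x_0) = 0.173774, coefficient = 1
x_1 = 2.0833, f(x_1) = 0.124514, coefficient = 2
x_2 = 2.4167, f(x_2) = 0.089219, coefficient = 2
x_3 = 2.7500, f(x_3) = 0.063928, coefficient = 2
x_4 = 3.0833, f(x_4) = 0.045806, coefficient = 2
x_5 = 3.4167, f(x_5) = 0.032822, coefficient = 2
x_6 = 3.7500, f(x_6) = 0.023518, coefficient = 1

I ≈ (0.333333/2) × 0.909869 = 0.151645
Exact value: 0.150256
Error: 0.001389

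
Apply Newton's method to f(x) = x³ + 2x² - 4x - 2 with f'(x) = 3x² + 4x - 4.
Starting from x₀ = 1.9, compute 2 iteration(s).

f(x) = x³ + 2x² - 4x - 2
f'(x) = 3x² + 4x - 4
x₀ = 1.9

Newton-Raphson formula: x_{n+1} = x_n - f(x_n)/f'(x_n)

Iteration 1:
  f(1.900000) = 4.479000
  f'(1.900000) = 14.430000
  x_1 = 1.900000 - 4.479000/14.430000 = 1.589605
Iteration 2:
  f(1.589605) = 0.711952
  f'(1.589605) = 9.938952
  x_2 = 1.589605 - 0.711952/9.938952 = 1.517972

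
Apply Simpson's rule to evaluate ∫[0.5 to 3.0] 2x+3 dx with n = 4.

f(x) = 2x+3
a = 0.5, b = 3.0, n = 4
h = (b - a)/n = 0.625000

Simpson's rule: (h/3)[f(x₀) + 4f(x₁) + 2f(x₂) + ... + f(xₙ)]

x_0 = 0.5000, f(x_0) = 4.000000, coefficient = 1
x_1 = 1.1250, f(x_1) = 5.250000, coefficient = 4
x_2 = 1.7500, f(x_2) = 6.500000, coefficient = 2
x_3 = 2.3750, f(x_3) = 7.750000, coefficient = 4
x_4 = 3.0000, f(x_4) = 9.000000, coefficient = 1

I ≈ (0.625000/3) × 78.000000 = 16.250000
Exact value: 16.250000
Error: 0.000000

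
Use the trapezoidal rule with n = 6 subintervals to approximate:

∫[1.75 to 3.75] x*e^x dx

f(x) = x*e^x
a = 1.75, b = 3.75, n = 6
h = (b - a)/n = 0.333333

Trapezoidal rule: (h/2)[f(x₀) + 2f(x₁) + 2f(x₂) + ... + f(xₙ)]

x_0 = 1.7500, f(x_0) = 10.070555, coefficient = 1
x_1 = 2.0833, f(x_1) = 16.731656, coefficient = 2
x_2 = 2.4167, f(x_2) = 27.087053, coefficient = 2
x_3 = 2.7500, f(x_3) = 43.017238, coefficient = 2
x_4 = 3.0833, f(x_4) = 67.312409, coefficient = 2
x_5 = 3.4167, f(x_5) = 104.097929, coefficient = 2
x_6 = 3.7500, f(x_6) = 159.454058, coefficient = 1

I ≈ (0.333333/2) × 686.017181 = 114.336197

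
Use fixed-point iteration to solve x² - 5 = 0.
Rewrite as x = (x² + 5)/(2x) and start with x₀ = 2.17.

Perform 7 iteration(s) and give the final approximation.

Equation: x² - 5 = 0
Fixed-point form: x = (x² + 5)/(2x)
x₀ = 2.17

x_1 = g(2.170000) = 2.237074
x_2 = g(2.237074) = 2.236068
x_3 = g(2.236068) = 2.236068
x_4 = g(2.236068) = 2.236068
x_5 = g(2.236068) = 2.236068
x_6 = g(2.236068) = 2.236068
x_7 = g(2.236068) = 2.236068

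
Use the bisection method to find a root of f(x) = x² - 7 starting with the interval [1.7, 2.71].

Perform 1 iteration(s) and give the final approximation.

f(x) = x² - 7
Initial interval: [1.7, 2.71]

Iteration 1:
  c_1 = (1.700000 + 2.710000)/2 = 2.205000
  f(c_1) = f(2.205000) = -2.137975
  f(a) × f(c) ≥ 0, new interval: [2.205000, 2.710000]

After 1 iteration(s), the approximation is c_1 = 2.205000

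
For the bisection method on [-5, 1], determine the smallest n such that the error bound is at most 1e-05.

We need (b-a)/2^n ≤ 1e-05
(1 - (-5))/2^n ≤ 1e-05
6/2^n ≤ 1e-05
2^n ≥ 600000
n ≥ log₂(600000) = 19.19
n ≥ 20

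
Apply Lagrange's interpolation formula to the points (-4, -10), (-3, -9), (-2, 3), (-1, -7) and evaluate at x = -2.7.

Lagrange interpolation formula:
P(x) = Σ yᵢ × Lᵢ(x)
where Lᵢ(x) = Π_{j≠i} (x - xⱼ)/(xᵢ - xⱼ)

L_0(-2.7) = (-2.7 - (-3))/(-4 - (-3)) × (-2.7 - (-2))/(-4 - (-2)) × (-2.7 - (-1))/(-4 - (-1)) = -0.059500
L_1(-2.7) = (-2.7 - (-4))/(-3 - (-4)) × (-2.7 - (-2))/(-3 - (-2)) × (-2.7 - (-1))/(-3 - (-1)) = 0.773500
L_2(-2.7) = (-2.7 - (-4))/(-2 - (-4)) × (-2.7 - (-3))/(-2 - (-3)) × (-2.7 - (-1))/(-2 - (-1)) = 0.331500
L_3(-2.7) = (-2.7 - (-4))/(-1 - (-4)) × (-2.7 - (-3))/(-1 - (-3)) × (-2.7 - (-2))/(-1 - (-2)) = -0.045500

P(-2.7) = (-10)×L_0(-2.7) + (-9)×L_1(-2.7) + 3×L_2(-2.7) + (-7)×L_3(-2.7)
P(-2.7) = -5.053500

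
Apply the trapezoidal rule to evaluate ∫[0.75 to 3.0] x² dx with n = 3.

f(x) = x²
a = 0.75, b = 3.0, n = 3
h = (b - a)/n = 0.750000

Trapezoidal rule: (h/2)[f(x₀) + 2f(x₁) + 2f(x₂) + ... + f(xₙ)]

x_0 = 0.7500, f(x_0) = 0.562500, coefficient = 1
x_1 = 1.5000, f(x_1) = 2.250000, coefficient = 2
x_2 = 2.2500, f(x_2) = 5.062500, coefficient = 2
x_3 = 3.0000, f(x_3) = 9.000000, coefficient = 1

I ≈ (0.750000/2) × 24.187500 = 9.070312
Exact value: 8.859375
Error: 0.210938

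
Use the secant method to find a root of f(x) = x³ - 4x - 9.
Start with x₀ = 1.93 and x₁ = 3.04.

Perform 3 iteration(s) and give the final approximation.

f(x) = x³ - 4x - 9
x₀ = 1.93, x₁ = 3.04

Secant formula: x_{n+1} = x_n - f(x_n)(x_n - x_{n-1})/(f(x_n) - f(x_{n-1}))

Iteration 1:
  f(1.930000) = -9.530943
  f(3.040000) = 6.934464
  x_2 = 3.040000 - 6.934464×(3.040000 - 1.930000)/(6.934464 - (-9.530943))
       = 2.572520
Iteration 2:
  f(3.040000) = 6.934464
  f(2.572520) = -2.265511
  x_3 = 2.572520 - (-2.265511)×(2.572520 - 3.040000)/(-2.265511 - 6.934464)
       = 2.687638
Iteration 3:
  f(2.572520) = -2.265511
  f(2.687638) = -0.336681
  x_4 = 2.687638 - (-0.336681)×(2.687638 - 2.572520)/(-0.336681 - (-2.265511))
       = 2.707732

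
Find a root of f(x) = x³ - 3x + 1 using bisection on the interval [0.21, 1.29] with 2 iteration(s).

f(x) = x³ - 3x + 1
Initial interval: [0.21, 1.29]

Iteration 1:
  c_1 = (0.210000 + 1.290000)/2 = 0.750000
  f(c_1) = f(0.750000) = -0.828125
  f(a) × f(c) < 0, new interval: [0.210000, 0.750000]
Iteration 2:
  c_2 = (0.210000 + 0.750000)/2 = 0.480000
  f(c_2) = f(0.480000) = -0.329408
  f(a) × f(c) < 0, new interval: [0.210000, 0.480000]

After 2 iteration(s), the approximation is c_2 = 0.480000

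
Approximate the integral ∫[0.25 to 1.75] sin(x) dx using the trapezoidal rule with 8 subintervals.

f(x) = sin(x)
a = 0.25, b = 1.75, n = 8
h = (b - a)/n = 0.187500

Trapezoidal rule: (h/2)[f(x₀) + 2f(x₁) + 2f(x₂) + ... + f(xₙ)]

x_0 = 0.2500, f(x_0) = 0.247404, coefficient = 1
x_1 = 0.4375, f(x_1) = 0.423676, coefficient = 2
x_2 = 0.6250, f(x_2) = 0.585097, coefficient = 2
x_3 = 0.8125, f(x_3) = 0.726009, coefficient = 2
x_4 = 1.0000, f(x_4) = 0.841471, coefficient = 2
x_5 = 1.1875, f(x_5) = 0.927437, coefficient = 2
x_6 = 1.3750, f(x_6) = 0.980893, coefficient = 2
x_7 = 1.5625, f(x_7) = 0.999966, coefficient = 2
x_8 = 1.7500, f(x_8) = 0.983986, coefficient = 1

I ≈ (0.187500/2) × 12.200487 = 1.143796
Exact value: 1.147158
Error: 0.003363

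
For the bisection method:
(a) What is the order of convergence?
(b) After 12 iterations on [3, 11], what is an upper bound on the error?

(a) Bisection has linear (order 1) convergence; the error is halved each step.

(b) Error bound = (b-a)/2^n = (11 - 3)/2^{12}
    = 8/2^{12}

(a) 1 (linear); (b) error ≤ 1.95e-03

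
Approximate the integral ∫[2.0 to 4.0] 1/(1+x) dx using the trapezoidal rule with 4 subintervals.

f(x) = 1/(1+x)
a = 2.0, b = 4.0, n = 4
h = (b - a)/n = 0.500000

Trapezoidal rule: (h/2)[f(x₀) + 2f(x₁) + 2f(x₂) + ... + f(xₙ)]

x_0 = 2.0000, f(x_0) = 0.333333, coefficient = 1
x_1 = 2.5000, f(x_1) = 0.285714, coefficient = 2
x_2 = 3.0000, f(x_2) = 0.250000, coefficient = 2
x_3 = 3.5000, f(x_3) = 0.222222, coefficient = 2
x_4 = 4.0000, f(x_4) = 0.200000, coefficient = 1

I ≈ (0.500000/2) × 2.049206 = 0.512302
Exact value: 0.510826
Error: 0.001476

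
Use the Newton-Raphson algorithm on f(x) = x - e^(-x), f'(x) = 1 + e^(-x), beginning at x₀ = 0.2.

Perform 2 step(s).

f(x) = x - e^(-x)
f'(x) = 1 + e^(-x)
x₀ = 0.2

Newton-Raphson formula: x_{n+1} = x_n - f(x_n)/f'(x_n)

Iteration 1:
  f(0.200000) = -0.618731
  f'(0.200000) = 1.818731
  x_1 = 0.200000 - (-0.618731)/1.818731 = 0.540199
Iteration 2:
  f(0.540199) = -0.042433
  f'(0.540199) = 1.582632
  x_2 = 0.540199 - (-0.042433)/1.582632 = 0.567011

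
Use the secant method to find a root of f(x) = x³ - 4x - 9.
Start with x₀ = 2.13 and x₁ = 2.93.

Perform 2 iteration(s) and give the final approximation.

f(x) = x³ - 4x - 9
x₀ = 2.13, x₁ = 2.93

Secant formula: x_{n+1} = x_n - f(x_n)(x_n - x_{n-1})/(f(x_n) - f(x_{n-1}))

Iteration 1:
  f(2.130000) = -7.856403
  f(2.930000) = 4.433757
  x_2 = 2.930000 - 4.433757×(2.930000 - 2.130000)/(4.433757 - (-7.856403))
       = 2.641395
Iteration 2:
  f(2.930000) = 4.433757
  f(2.641395) = -1.136658
  x_3 = 2.641395 - (-1.136658)×(2.641395 - 2.930000)/(-1.136658 - 4.433757)
       = 2.700285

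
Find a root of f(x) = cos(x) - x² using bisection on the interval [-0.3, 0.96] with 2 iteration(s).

f(x) = cos(x) - x²
Initial interval: [-0.3, 0.96]

Iteration 1:
  c_1 = (-0.300000 + 0.960000)/2 = 0.330000
  f(c_1) = f(0.330000) = 0.837142
  f(a) × f(c) ≥ 0, new interval: [0.330000, 0.960000]
Iteration 2:
  c_2 = (0.330000 + 0.960000)/2 = 0.645000
  f(c_2) = f(0.645000) = 0.383075
  f(a) × f(c) ≥ 0, new interval: [0.645000, 0.960000]

After 2 iteration(s), the approximation is c_2 = 0.645000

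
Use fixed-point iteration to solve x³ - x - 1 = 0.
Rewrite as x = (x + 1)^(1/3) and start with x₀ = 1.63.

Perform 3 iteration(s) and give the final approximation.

Equation: x³ - x - 1 = 0
Fixed-point form: x = (x + 1)^(1/3)
x₀ = 1.63

x_1 = g(1.630000) = 1.380337
x_2 = g(1.380337) = 1.335200
x_3 = g(1.335200) = 1.326706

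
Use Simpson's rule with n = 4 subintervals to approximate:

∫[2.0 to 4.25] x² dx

f(x) = x²
a = 2.0, b = 4.25, n = 4
h = (b - a)/n = 0.562500

Simpson's rule: (h/3)[f(x₀) + 4f(x₁) + 2f(x₂) + ... + f(xₙ)]

x_0 = 2.0000, f(x_0) = 4.000000, coefficient = 1
x_1 = 2.5625, f(x_1) = 6.566406, coefficient = 4
x_2 = 3.1250, f(x_2) = 9.765625, coefficient = 2
x_3 = 3.6875, f(x_3) = 13.597656, coefficient = 4
x_4 = 4.2500, f(x_4) = 18.062500, coefficient = 1

I ≈ (0.562500/3) × 122.250000 = 22.921875
Exact value: 22.921875
Error: 0.000000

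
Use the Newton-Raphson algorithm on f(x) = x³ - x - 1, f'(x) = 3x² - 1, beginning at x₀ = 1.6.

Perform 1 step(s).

f(x) = x³ - x - 1
f'(x) = 3x² - 1
x₀ = 1.6

Newton-Raphson formula: x_{n+1} = x_n - f(x_n)/f'(x_n)

Iteration 1:
  f(1.600000) = 1.496000
  f'(1.600000) = 6.680000
  x_1 = 1.600000 - 1.496000/6.680000 = 1.376048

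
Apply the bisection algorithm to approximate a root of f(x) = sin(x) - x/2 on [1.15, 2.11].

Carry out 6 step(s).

f(x) = sin(x) - x/2
Initial interval: [1.15, 2.11]

Iteration 1:
  c_1 = (1.150000 + 2.110000)/2 = 1.630000
  f(c_1) = f(1.630000) = 0.183248
  f(a) × f(c) ≥ 0, new interval: [1.630000, 2.110000]
Iteration 2:
  c_2 = (1.630000 + 2.110000)/2 = 1.870000
  f(c_2) = f(1.870000) = 0.020572
  f(a) × f(c) ≥ 0, new interval: [1.870000, 2.110000]
Iteration 3:
  c_3 = (1.870000 + 2.110000)/2 = 1.990000
  f(c_3) = f(1.990000) = -0.081587
  f(a) × f(c) < 0, new interval: [1.870000, 1.990000]
Iteration 4:
  c_4 = (1.870000 + 1.990000)/2 = 1.930000
  f(c_4) = f(1.930000) = -0.028823
  f(a) × f(c) < 0, new interval: [1.870000, 1.930000]
Iteration 5:
  c_5 = (1.870000 + 1.930000)/2 = 1.900000
  f(c_5) = f(1.900000) = -0.003700
  f(a) × f(c) < 0, new interval: [1.870000, 1.900000]
Iteration 6:
  c_6 = (1.870000 + 1.900000)/2 = 1.885000
  f(c_6) = f(1.885000) = 0.008543
  f(a) × f(c) ≥ 0, new interval: [1.885000, 1.900000]

After 6 iteration(s), the approximation is c_6 = 1.885000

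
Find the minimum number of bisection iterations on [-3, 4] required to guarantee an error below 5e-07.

We need (b-a)/2^n ≤ 5e-07
(4 - (-3))/2^n ≤ 5e-07
7/2^n ≤ 5e-07
2^n ≥ 14000000
n ≥ log₂(14000000) = 23.74
n ≥ 24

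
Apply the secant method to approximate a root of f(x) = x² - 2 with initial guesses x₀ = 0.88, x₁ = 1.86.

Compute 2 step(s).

f(x) = x² - 2
x₀ = 0.88, x₁ = 1.86

Secant formula: x_{n+1} = x_n - f(x_n)(x_n - x_{n-1})/(f(x_n) - f(x_{n-1}))

Iteration 1:
  f(0.880000) = -1.225600
  f(1.860000) = 1.459600
  x_2 = 1.860000 - 1.459600×(1.860000 - 0.880000)/(1.459600 - (-1.225600))
       = 1.327299
Iteration 2:
  f(1.860000) = 1.459600
  f(1.327299) = -0.238277
  x_3 = 1.327299 - (-0.238277)×(1.327299 - 1.860000)/(-0.238277 - 1.459600)
       = 1.402057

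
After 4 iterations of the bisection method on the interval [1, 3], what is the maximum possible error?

Bisection error bound: |error| ≤ (b-a)/2^n
|error| ≤ (3 - 1)/2^4 = 2/2^4
|error| ≤ 0.1250000000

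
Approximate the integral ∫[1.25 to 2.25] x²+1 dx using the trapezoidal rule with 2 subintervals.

f(x) = x²+1
a = 1.25, b = 2.25, n = 2
h = (b - a)/n = 0.500000

Trapezoidal rule: (h/2)[f(x₀) + 2f(x₁) + 2f(x₂) + ... + f(xₙ)]

x_0 = 1.2500, f(x_0) = 2.562500, coefficient = 1
x_1 = 1.7500, f(x_1) = 4.062500, coefficient = 2
x_2 = 2.2500, f(x_2) = 6.062500, coefficient = 1

I ≈ (0.500000/2) × 16.750000 = 4.187500
Exact value: 4.145833
Error: 0.041667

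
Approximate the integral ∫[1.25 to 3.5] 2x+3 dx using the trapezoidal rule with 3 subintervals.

f(x) = 2x+3
a = 1.25, b = 3.5, n = 3
h = (b - a)/n = 0.750000

Trapezoidal rule: (h/2)[f(x₀) + 2f(x₁) + 2f(x₂) + ... + f(xₙ)]

x_0 = 1.2500, f(x_0) = 5.500000, coefficient = 1
x_1 = 2.0000, f(x_1) = 7.000000, coefficient = 2
x_2 = 2.7500, f(x_2) = 8.500000, coefficient = 2
x_3 = 3.5000, f(x_3) = 10.000000, coefficient = 1

I ≈ (0.750000/2) × 46.500000 = 17.437500
Exact value: 17.437500
Error: 0.000000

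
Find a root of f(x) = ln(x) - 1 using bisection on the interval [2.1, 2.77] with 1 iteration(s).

f(x) = ln(x) - 1
Initial interval: [2.1, 2.77]

Iteration 1:
  c_1 = (2.100000 + 2.770000)/2 = 2.435000
  f(c_1) = f(2.435000) = -0.110053
  f(a) × f(c) ≥ 0, new interval: [2.435000, 2.770000]

After 1 iteration(s), the approximation is c_1 = 2.435000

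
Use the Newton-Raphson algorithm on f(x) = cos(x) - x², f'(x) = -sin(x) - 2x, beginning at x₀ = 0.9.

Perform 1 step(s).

f(x) = cos(x) - x²
f'(x) = -sin(x) - 2x
x₀ = 0.9

Newton-Raphson formula: x_{n+1} = x_n - f(x_n)/f'(x_n)

Iteration 1:
  f(0.900000) = -0.188390
  f'(0.900000) = -2.583327
  x_1 = 0.900000 - (-0.188390)/(-2.583327) = 0.827075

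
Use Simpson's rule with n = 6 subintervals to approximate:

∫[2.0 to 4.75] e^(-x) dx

f(x) = e^(-x)
a = 2.0, b = 4.75, n = 6
h = (b - a)/n = 0.458333

Simpson's rule: (h/3)[f(x₀) + 4f(x₁) + 2f(x₂) + ... + f(xₙ)]

x_0 = 2.0000, f(x_0) = 0.135335, coefficient = 1
x_1 = 2.4583, f(x_1) = 0.085577, coefficient = 4
x_2 = 2.9167, f(x_2) = 0.054114, coefficient = 2
x_3 = 3.3750, f(x_3) = 0.034218, coefficient = 4
x_4 = 3.8333, f(x_4) = 0.021637, coefficient = 2
x_5 = 4.2917, f(x_5) = 0.013682, coefficient = 4
x_6 = 4.7500, f(x_6) = 0.008652, coefficient = 1

I ≈ (0.458333/3) × 0.829400 = 0.126714
Exact value: 0.126684
Error: 0.000030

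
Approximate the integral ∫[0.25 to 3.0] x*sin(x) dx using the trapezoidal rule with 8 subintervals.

f(x) = x*sin(x)
a = 0.25, b = 3.0, n = 8
h = (b - a)/n = 0.343750

Trapezoidal rule: (h/2)[f(x₀) + 2f(x₁) + 2f(x₂) + ... + f(xₙ)]

x_0 = 0.2500, f(x_0) = 0.061851, coefficient = 1
x_1 = 0.5938, f(x_1) = 0.332187, coefficient = 2
x_2 = 0.9375, f(x_2) = 0.755701, coefficient = 2
x_3 = 1.2812, f(x_3) = 1.227916, coefficient = 2
x_4 = 1.6250, f(x_4) = 1.622613, coefficient = 2
x_5 = 1.9688, f(x_5) = 1.814904, coefficient = 2
x_6 = 2.3125, f(x_6) = 1.705050, coefficient = 2
x_7 = 2.6562, f(x_7) = 1.239171, coefficient = 2
x_8 = 3.0000, f(x_8) = 0.423360, coefficient = 1

I ≈ (0.343750/2) × 17.880295 = 3.073176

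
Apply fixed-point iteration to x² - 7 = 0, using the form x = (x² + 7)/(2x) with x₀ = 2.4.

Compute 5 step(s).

Equation: x² - 7 = 0
Fixed-point form: x = (x² + 7)/(2x)
x₀ = 2.4

x_1 = g(2.400000) = 2.658333
x_2 = g(2.658333) = 2.645781
x_3 = g(2.645781) = 2.645751
x_4 = g(2.645751) = 2.645751
x_5 = g(2.645751) = 2.645751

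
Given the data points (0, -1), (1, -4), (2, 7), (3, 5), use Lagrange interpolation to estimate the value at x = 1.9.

Lagrange interpolation formula:
P(x) = Σ yᵢ × Lᵢ(x)
where Lᵢ(x) = Π_{j≠i} (x - xⱼ)/(xᵢ - xⱼ)

L_0(1.9) = (1.9 - 1)/(0 - 1) × (1.9 - 2)/(0 - 2) × (1.9 - 3)/(0 - 3) = -0.016500
L_1(1.9) = (1.9 - 0)/(1 - 0) × (1.9 - 2)/(1 - 2) × (1.9 - 3)/(1 - 3) = 0.104500
L_2(1.9) = (1.9 - 0)/(2 - 0) × (1.9 - 1)/(2 - 1) × (1.9 - 3)/(2 - 3) = 0.940500
L_3(1.9) = (1.9 - 0)/(3 - 0) × (1.9 - 1)/(3 - 1) × (1.9 - 2)/(3 - 2) = -0.028500

P(1.9) = (-1)×L_0(1.9) + (-4)×L_1(1.9) + 7×L_2(1.9) + 5×L_3(1.9)
P(1.9) = 6.039500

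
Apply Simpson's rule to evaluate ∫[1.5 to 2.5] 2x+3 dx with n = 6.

f(x) = 2x+3
a = 1.5, b = 2.5, n = 6
h = (b - a)/n = 0.166667

Simpson's rule: (h/3)[f(x₀) + 4f(x₁) + 2f(x₂) + ... + f(xₙ)]

x_0 = 1.5000, f(x_0) = 6.000000, coefficient = 1
x_1 = 1.6667, f(x_1) = 6.333333, coefficient = 4
x_2 = 1.8333, f(x_2) = 6.666667, coefficient = 2
x_3 = 2.0000, f(x_3) = 7.000000, coefficient = 4
x_4 = 2.1667, f(x_4) = 7.333333, coefficient = 2
x_5 = 2.3333, f(x_5) = 7.666667, coefficient = 4
x_6 = 2.5000, f(x_6) = 8.000000, coefficient = 1

I ≈ (0.166667/3) × 126.000000 = 7.000000
Exact value: 7.000000
Error: 0.000000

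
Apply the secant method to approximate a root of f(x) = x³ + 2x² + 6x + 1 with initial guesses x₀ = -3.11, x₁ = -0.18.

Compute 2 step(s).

f(x) = x³ + 2x² + 6x + 1
x₀ = -3.11, x₁ = -0.18

Secant formula: x_{n+1} = x_n - f(x_n)(x_n - x_{n-1})/(f(x_n) - f(x_{n-1}))

Iteration 1:
  f(-3.110000) = -28.396031
  f(-0.180000) = -0.021032
  x_2 = -0.180000 - (-0.021032)×(-0.180000 - (-3.110000))/(-0.021032 - (-28.396031))
       = -0.177828
Iteration 2:
  f(-0.180000) = -0.021032
  f(-0.177828) = -0.009347
  x_3 = -0.177828 - (-0.009347)×(-0.177828 - (-0.180000))/(-0.009347 - (-0.021032))
       = -0.176091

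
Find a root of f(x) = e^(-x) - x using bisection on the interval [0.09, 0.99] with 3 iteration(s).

f(x) = e^(-x) - x
Initial interval: [0.09, 0.99]

Iteration 1:
  c_1 = (0.090000 + 0.990000)/2 = 0.540000
  f(c_1) = f(0.540000) = 0.042748
  f(a) × f(c) ≥ 0, new interval: [0.540000, 0.990000]
Iteration 2:
  c_2 = (0.540000 + 0.990000)/2 = 0.765000
  f(c_2) = f(0.765000) = -0.299666
  f(a) × f(c) < 0, new interval: [0.540000, 0.765000]
Iteration 3:
  c_3 = (0.540000 + 0.765000)/2 = 0.652500
  f(c_3) = f(0.652500) = -0.131758
  f(a) × f(c) < 0, new interval: [0.540000, 0.652500]

After 3 iteration(s), the approximation is c_3 = 0.652500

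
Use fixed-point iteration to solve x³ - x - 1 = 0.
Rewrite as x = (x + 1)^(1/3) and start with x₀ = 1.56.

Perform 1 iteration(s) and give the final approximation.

Equation: x³ - x - 1 = 0
Fixed-point form: x = (x + 1)^(1/3)
x₀ = 1.56

x_1 = g(1.560000) = 1.367981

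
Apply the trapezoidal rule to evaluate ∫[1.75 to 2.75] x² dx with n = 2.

f(x) = x²
a = 1.75, b = 2.75, n = 2
h = (b - a)/n = 0.500000

Trapezoidal rule: (h/2)[f(x₀) + 2f(x₁) + 2f(x₂) + ... + f(xₙ)]

x_0 = 1.7500, f(x_0) = 3.062500, coefficient = 1
x_1 = 2.2500, f(x_1) = 5.062500, coefficient = 2
x_2 = 2.7500, f(x_2) = 7.562500, coefficient = 1

I ≈ (0.500000/2) × 20.750000 = 5.187500
Exact value: 5.145833
Error: 0.041667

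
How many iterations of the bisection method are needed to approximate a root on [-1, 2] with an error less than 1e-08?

We need (b-a)/2^n ≤ 1e-08
(2 - (-1))/2^n ≤ 1e-08
3/2^n ≤ 1e-08
2^n ≥ 300000000
n ≥ log₂(300000000) = 28.16
n ≥ 29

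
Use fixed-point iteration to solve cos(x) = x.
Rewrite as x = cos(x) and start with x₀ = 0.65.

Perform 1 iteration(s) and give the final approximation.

Equation: cos(x) = x
Fixed-point form: x = cos(x)
x₀ = 0.65

x_1 = g(0.650000) = 0.796084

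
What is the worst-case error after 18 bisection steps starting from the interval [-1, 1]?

Bisection error bound: |error| ≤ (b-a)/2^n
|error| ≤ (1 - (-1))/2^18 = 2/2^18
|error| ≤ 0.0000076294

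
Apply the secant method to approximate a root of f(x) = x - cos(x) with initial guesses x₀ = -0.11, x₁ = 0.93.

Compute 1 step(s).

f(x) = x - cos(x)
x₀ = -0.11, x₁ = 0.93

Secant formula: x_{n+1} = x_n - f(x_n)(x_n - x_{n-1})/(f(x_n) - f(x_{n-1}))

Iteration 1:
  f(-0.110000) = -1.103956
  f(0.930000) = 0.332166
  x_2 = 0.930000 - 0.332166×(0.930000 - (-0.110000))/(0.332166 - (-1.103956))
       = 0.689455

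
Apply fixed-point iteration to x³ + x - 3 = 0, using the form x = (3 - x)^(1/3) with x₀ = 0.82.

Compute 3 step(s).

Equation: x³ + x - 3 = 0
Fixed-point form: x = (3 - x)^(1/3)
x₀ = 0.82

x_1 = g(0.820000) = 1.296638
x_2 = g(1.296638) = 1.194269
x_3 = g(1.194269) = 1.217730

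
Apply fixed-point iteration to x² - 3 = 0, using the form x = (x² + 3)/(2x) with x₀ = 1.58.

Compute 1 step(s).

Equation: x² - 3 = 0
Fixed-point form: x = (x² + 3)/(2x)
x₀ = 1.58

x_1 = g(1.580000) = 1.739367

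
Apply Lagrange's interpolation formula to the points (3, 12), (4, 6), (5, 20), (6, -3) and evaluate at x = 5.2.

Lagrange interpolation formula:
P(x) = Σ yᵢ × Lᵢ(x)
where Lᵢ(x) = Π_{j≠i} (x - xⱼ)/(xᵢ - xⱼ)

L_0(5.2) = (5.2 - 4)/(3 - 4) × (5.2 - 5)/(3 - 5) × (5.2 - 6)/(3 - 6) = 0.032000
L_1(5.2) = (5.2 - 3)/(4 - 3) × (5.2 - 5)/(4 - 5) × (5.2 - 6)/(4 - 6) = -0.176000
L_2(5.2) = (5.2 - 3)/(5 - 3) × (5.2 - 4)/(5 - 4) × (5.2 - 6)/(5 - 6) = 1.056000
L_3(5.2) = (5.2 - 3)/(6 - 3) × (5.2 - 4)/(6 - 4) × (5.2 - 5)/(6 - 5) = 0.088000

P(5.2) = 12×L_0(5.2) + 6×L_1(5.2) + 20×L_2(5.2) + (-3)×L_3(5.2)
P(5.2) = 20.184000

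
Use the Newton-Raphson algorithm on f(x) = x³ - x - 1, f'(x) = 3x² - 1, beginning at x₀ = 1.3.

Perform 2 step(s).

f(x) = x³ - x - 1
f'(x) = 3x² - 1
x₀ = 1.3

Newton-Raphson formula: x_{n+1} = x_n - f(x_n)/f'(x_n)

Iteration 1:
  f(1.300000) = -0.103000
  f'(1.300000) = 4.070000
  x_1 = 1.300000 - (-0.103000)/4.070000 = 1.325307
Iteration 2:
  f(1.325307) = 0.002514
  f'(1.325307) = 4.269317
  x_2 = 1.325307 - 0.002514/4.269317 = 1.324718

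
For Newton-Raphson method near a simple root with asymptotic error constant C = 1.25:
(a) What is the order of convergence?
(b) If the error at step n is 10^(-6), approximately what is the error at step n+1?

(a) Newton-Raphson has quadratic (order 2) convergence near simple roots.
    This means |e_{n+1}| ≈ C|e_n|².

(b) With |e_n| = 10^(-6) and C = 1.25:
    |e_{n+1}| ≈ 1.25 × (10^(-6))² = 1.25 × 10^(-12)

(a) 2 (quadratic); (b) |e_{n+1}| ≈ 1.250e-12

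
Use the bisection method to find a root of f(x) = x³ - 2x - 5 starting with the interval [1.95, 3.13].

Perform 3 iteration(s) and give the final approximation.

f(x) = x³ - 2x - 5
Initial interval: [1.95, 3.13]

Iteration 1:
  c_1 = (1.950000 + 3.130000)/2 = 2.540000
  f(c_1) = f(2.540000) = 6.307064
  f(a) × f(c) < 0, new interval: [1.950000, 2.540000]
Iteration 2:
  c_2 = (1.950000 + 2.540000)/2 = 2.245000
  f(c_2) = f(2.245000) = 1.824856
  f(a) × f(c) < 0, new interval: [1.950000, 2.245000]
Iteration 3:
  c_3 = (1.950000 + 2.245000)/2 = 2.097500
  f(c_3) = f(2.097500) = 0.032964
  f(a) × f(c) < 0, new interval: [1.950000, 2.097500]

After 3 iteration(s), the approximation is c_3 = 2.097500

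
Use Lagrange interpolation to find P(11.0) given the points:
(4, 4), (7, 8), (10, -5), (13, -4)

Lagrange interpolation formula:
P(x) = Σ yᵢ × Lᵢ(x)
where Lᵢ(x) = Π_{j≠i} (x - xⱼ)/(xᵢ - xⱼ)

L_0(11.0) = (11.0 - 7)/(4 - 7) × (11.0 - 10)/(4 - 10) × (11.0 - 13)/(4 - 13) = 0.049383
L_1(11.0) = (11.0 - 4)/(7 - 4) × (11.0 - 10)/(7 - 10) × (11.0 - 13)/(7 - 13) = -0.259259
L_2(11.0) = (11.0 - 4)/(10 - 4) × (11.0 - 7)/(10 - 7) × (11.0 - 13)/(10 - 13) = 1.037037
L_3(11.0) = (11.0 - 4)/(13 - 4) × (11.0 - 7)/(13 - 7) × (11.0 - 10)/(13 - 10) = 0.172840

P(11.0) = 4×L_0(11.0) + 8×L_1(11.0) + (-5)×L_2(11.0) + (-4)×L_3(11.0)
P(11.0) = -7.753086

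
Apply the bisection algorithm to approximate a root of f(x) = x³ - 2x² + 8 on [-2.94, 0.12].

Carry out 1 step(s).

f(x) = x³ - 2x² + 8
Initial interval: [-2.94, 0.12]

Iteration 1:
  c_1 = (-2.940000 + 0.120000)/2 = -1.410000
  f(c_1) = f(-1.410000) = 1.220579
  f(a) × f(c) < 0, new interval: [-2.940000, -1.410000]

After 1 iteration(s), the approximation is c_1 = -1.410000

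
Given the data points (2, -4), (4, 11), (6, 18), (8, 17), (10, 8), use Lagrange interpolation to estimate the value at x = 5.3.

Lagrange interpolation formula:
P(x) = Σ yᵢ × Lᵢ(x)
where Lᵢ(x) = Π_{j≠i} (x - xⱼ)/(xᵢ - xⱼ)

L_0(5.3) = (5.3 - 4)/(2 - 4) × (5.3 - 6)/(2 - 6) × (5.3 - 8)/(2 - 8) × (5.3 - 10)/(2 - 10) = -0.030073
L_1(5.3) = (5.3 - 2)/(4 - 2) × (5.3 - 6)/(4 - 6) × (5.3 - 8)/(4 - 8) × (5.3 - 10)/(4 - 10) = 0.305353
L_2(5.3) = (5.3 - 2)/(6 - 2) × (5.3 - 4)/(6 - 4) × (5.3 - 8)/(6 - 8) × (5.3 - 10)/(6 - 10) = 0.850627
L_3(5.3) = (5.3 - 2)/(8 - 2) × (5.3 - 4)/(8 - 4) × (5.3 - 6)/(8 - 6) × (5.3 - 10)/(8 - 10) = -0.147022
L_4(5.3) = (5.3 - 2)/(10 - 2) × (5.3 - 4)/(10 - 4) × (5.3 - 6)/(10 - 6) × (5.3 - 8)/(10 - 8) = 0.021115

P(5.3) = (-4)×L_0(5.3) + 11×L_1(5.3) + 18×L_2(5.3) + 17×L_3(5.3) + 8×L_4(5.3)
P(5.3) = 16.460000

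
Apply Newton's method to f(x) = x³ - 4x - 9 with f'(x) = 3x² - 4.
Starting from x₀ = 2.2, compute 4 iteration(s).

f(x) = x³ - 4x - 9
f'(x) = 3x² - 4
x₀ = 2.2

Newton-Raphson formula: x_{n+1} = x_n - f(x_n)/f'(x_n)

Iteration 1:
  f(2.200000) = -7.152000
  f'(2.200000) = 10.520000
  x_1 = 2.200000 - (-7.152000)/10.520000 = 2.879848
Iteration 2:
  f(2.879848) = 3.364696
  f'(2.879848) = 20.880572
  x_2 = 2.879848 - 3.364696/20.880572 = 2.718708
Iteration 3:
  f(2.718708) = 0.220151
  f'(2.718708) = 18.174118
  x_3 = 2.718708 - 0.220151/18.174118 = 2.706594
Iteration 4:
  f(2.706594) = 0.001195
  f'(2.706594) = 17.976960
  x_4 = 2.706594 - 0.001195/17.976960 = 2.706528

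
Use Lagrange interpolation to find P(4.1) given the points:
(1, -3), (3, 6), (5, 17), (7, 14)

Lagrange interpolation formula:
P(x) = Σ yᵢ × Lᵢ(x)
where Lᵢ(x) = Π_{j≠i} (x - xⱼ)/(xᵢ - xⱼ)

L_0(4.1) = (4.1 - 3)/(1 - 3) × (4.1 - 5)/(1 - 5) × (4.1 - 7)/(1 - 7) = -0.059813
L_1(4.1) = (4.1 - 1)/(3 - 1) × (4.1 - 5)/(3 - 5) × (4.1 - 7)/(3 - 7) = 0.505688
L_2(4.1) = (4.1 - 1)/(5 - 1) × (4.1 - 3)/(5 - 3) × (4.1 - 7)/(5 - 7) = 0.618062
L_3(4.1) = (4.1 - 1)/(7 - 1) × (4.1 - 3)/(7 - 3) × (4.1 - 5)/(7 - 5) = -0.063938

P(4.1) = (-3)×L_0(4.1) + 6×L_1(4.1) + 17×L_2(4.1) + 14×L_3(4.1)
P(4.1) = 12.825500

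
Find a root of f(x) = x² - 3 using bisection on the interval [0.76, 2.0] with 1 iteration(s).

f(x) = x² - 3
Initial interval: [0.76, 2.0]

Iteration 1:
  c_1 = (0.760000 + 2.000000)/2 = 1.380000
  f(c_1) = f(1.380000) = -1.095600
  f(a) × f(c) ≥ 0, new interval: [1.380000, 2.000000]

After 1 iteration(s), the approximation is c_1 = 1.380000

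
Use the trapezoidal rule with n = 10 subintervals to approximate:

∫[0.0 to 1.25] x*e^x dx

f(x) = x*e^x
a = 0.0, b = 1.25, n = 10
h = (b - a)/n = 0.125000

Trapezoidal rule: (h/2)[f(x₀) + 2f(x₁) + 2f(x₂) + ... + f(xₙ)]

x_0 = 0.0000, f(x_0) = 0.000000, coefficient = 1
x_1 = 0.1250, f(x_1) = 0.141644, coefficient = 2
x_2 = 0.2500, f(x_2) = 0.321006, coefficient = 2
x_3 = 0.3750, f(x_3) = 0.545622, coefficient = 2
x_4 = 0.5000, f(x_4) = 0.824361, coefficient = 2
x_5 = 0.6250, f(x_5) = 1.167654, coefficient = 2
x_6 = 0.7500, f(x_6) = 1.587750, coefficient = 2
x_7 = 0.8750, f(x_7) = 2.099016, coefficient = 2
x_8 = 1.0000, f(x_8) = 2.718282, coefficient = 2
x_9 = 1.1250, f(x_9) = 3.465244, coefficient = 2
x_10 = 1.2500, f(x_10) = 4.362929, coefficient = 1

I ≈ (0.125000/2) × 30.104084 = 1.881505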